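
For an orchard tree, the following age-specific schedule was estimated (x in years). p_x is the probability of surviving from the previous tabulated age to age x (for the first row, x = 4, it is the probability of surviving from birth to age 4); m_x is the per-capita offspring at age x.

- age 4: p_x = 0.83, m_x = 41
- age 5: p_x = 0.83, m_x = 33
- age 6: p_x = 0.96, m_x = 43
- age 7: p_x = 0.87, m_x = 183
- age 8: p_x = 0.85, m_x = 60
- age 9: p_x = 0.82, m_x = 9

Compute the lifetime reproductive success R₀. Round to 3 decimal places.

223.447

Survivorship from birth: l_x = p_4·p_5·…·p_x.
  l_4 = 0.83000
  l_5 = 0.68890
  l_6 = 0.66134
  l_7 = 0.57537
  l_8 = 0.48906
  l_9 = 0.40103
R₀ = Σ l_x m_x:
  age 4: 0.83000 × 41 = 34.0300
  age 5: 0.68890 × 33 = 22.7337
  age 6: 0.66134 × 43 = 28.4376
  age 7: 0.57537 × 183 = 105.2927
  age 8: 0.48906 × 60 = 29.3436
  age 9: 0.40103 × 9 = 3.6093
R₀ = 34.0300 + 22.7337 + 28.4376 + 105.2927 + 29.3436 + 3.6093 = 223.4469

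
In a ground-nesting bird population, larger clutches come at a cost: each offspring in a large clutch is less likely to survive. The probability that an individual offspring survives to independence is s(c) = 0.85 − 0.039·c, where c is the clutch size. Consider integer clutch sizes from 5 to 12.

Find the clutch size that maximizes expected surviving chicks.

11

Expected surviving chicks = c × s(c):
  c=5: 5 × 0.655 = 3.275
  c=6: 6 × 0.616 = 3.696
  c=7: 7 × 0.577 = 4.039
  c=8: 8 × 0.538 = 4.304
  c=9: 9 × 0.499 = 4.491
  c=10: 10 × 0.460 = 4.600
  c=11: 11 × 0.421 = 4.631
  c=12: 12 × 0.382 = 4.584
Maximum at c = 11 (4.631 surviving chicks).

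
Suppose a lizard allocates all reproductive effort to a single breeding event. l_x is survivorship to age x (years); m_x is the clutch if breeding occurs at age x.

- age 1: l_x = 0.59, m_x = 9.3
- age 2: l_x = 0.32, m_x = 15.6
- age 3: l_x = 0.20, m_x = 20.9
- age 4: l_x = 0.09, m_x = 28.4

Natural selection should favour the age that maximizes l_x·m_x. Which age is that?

Expected offspring if breeding at age x = l_x × m_x:
  age 1: 0.59 × 9.3 = 5.487
  age 2: 0.32 × 15.6 = 4.992
  age 3: 0.20 × 20.9 = 4.180
  age 4: 0.09 × 28.4 = 2.556
Maximum at age 1 (5.487).

1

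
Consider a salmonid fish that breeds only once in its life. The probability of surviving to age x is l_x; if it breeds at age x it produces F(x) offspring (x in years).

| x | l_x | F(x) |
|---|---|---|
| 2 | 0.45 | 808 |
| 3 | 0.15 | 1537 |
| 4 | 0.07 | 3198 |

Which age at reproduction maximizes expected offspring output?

Expected offspring if breeding at age x = l_x × F(x):
  age 2: 0.45 × 808 = 363.600
  age 3: 0.15 × 1537 = 230.550
  age 4: 0.07 × 3198 = 223.860
Maximum at age 2 (363.600).

2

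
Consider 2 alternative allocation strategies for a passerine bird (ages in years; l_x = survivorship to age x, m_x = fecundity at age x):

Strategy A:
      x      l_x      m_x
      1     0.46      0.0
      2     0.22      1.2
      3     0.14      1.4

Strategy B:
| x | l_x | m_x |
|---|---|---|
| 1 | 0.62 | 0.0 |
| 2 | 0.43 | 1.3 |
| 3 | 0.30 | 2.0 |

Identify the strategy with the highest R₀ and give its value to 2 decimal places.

1.16

Strategy A: R₀ = 0.46×0.0 + 0.22×1.2 + 0.14×1.4 = 0.4600
Strategy B: R₀ = 0.62×0.0 + 0.43×1.3 + 0.30×2.0 = 1.1590
Highest R₀: strategy B with 1.1590.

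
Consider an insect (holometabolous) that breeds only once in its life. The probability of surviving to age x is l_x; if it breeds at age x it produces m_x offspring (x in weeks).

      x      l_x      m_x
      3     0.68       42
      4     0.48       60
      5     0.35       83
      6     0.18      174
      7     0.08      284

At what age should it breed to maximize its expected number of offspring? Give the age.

6

Expected offspring if breeding at age x = l_x × m_x:
  age 3: 0.68 × 42 = 28.560
  age 4: 0.48 × 60 = 28.800
  age 5: 0.35 × 83 = 29.050
  age 6: 0.18 × 174 = 31.320
  age 7: 0.08 × 284 = 22.720
Maximum at age 6 (31.320).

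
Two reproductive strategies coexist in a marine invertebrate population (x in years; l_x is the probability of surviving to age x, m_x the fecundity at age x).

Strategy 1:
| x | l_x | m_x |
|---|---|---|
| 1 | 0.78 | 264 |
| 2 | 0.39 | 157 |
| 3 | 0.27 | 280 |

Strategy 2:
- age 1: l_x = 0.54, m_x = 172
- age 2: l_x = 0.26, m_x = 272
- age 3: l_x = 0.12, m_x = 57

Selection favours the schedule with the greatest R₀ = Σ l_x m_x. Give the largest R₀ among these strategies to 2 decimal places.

Strategy 1: R₀ = 0.78×264 + 0.39×157 + 0.27×280 = 342.7500
Strategy 2: R₀ = 0.54×172 + 0.26×272 + 0.12×57 = 170.4400
Highest R₀: strategy 1 with 342.7500.

342.75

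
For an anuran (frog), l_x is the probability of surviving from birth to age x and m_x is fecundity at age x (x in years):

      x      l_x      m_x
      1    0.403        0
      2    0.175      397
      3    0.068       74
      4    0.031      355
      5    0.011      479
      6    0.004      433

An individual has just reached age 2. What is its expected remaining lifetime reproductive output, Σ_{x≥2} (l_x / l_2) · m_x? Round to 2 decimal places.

l_2 = 0.175. Conditional survival from age 2 to x is l_x / l_2.
  x=2: (0.175/0.175) × 397 = 397.0000
  x=3: (0.068/0.175) × 74 = 28.7543
  x=4: (0.031/0.175) × 355 = 62.8857
  x=5: (0.011/0.175) × 479 = 30.1086
  x=6: (0.004/0.175) × 433 = 9.8971
Sum = 397.0000 + 28.7543 + 62.8857 + 30.1086 + 9.8971 = 528.6457

528.65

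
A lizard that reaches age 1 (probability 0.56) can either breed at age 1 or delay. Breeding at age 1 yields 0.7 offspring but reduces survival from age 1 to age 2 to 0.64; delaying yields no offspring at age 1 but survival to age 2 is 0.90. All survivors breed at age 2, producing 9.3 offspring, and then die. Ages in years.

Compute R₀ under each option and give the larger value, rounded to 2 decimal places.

breed at age 1: R₀ = 0.56 × (0.7 + 0.64 × 9.3) = 0.56 × 6.6520 = 3.7251
delay to age 2: R₀ = 0.56 × (0.90 × 9.3) = 0.56 × 8.3700 = 4.6872
Higher: delay to age 2 (4.6872).

4.69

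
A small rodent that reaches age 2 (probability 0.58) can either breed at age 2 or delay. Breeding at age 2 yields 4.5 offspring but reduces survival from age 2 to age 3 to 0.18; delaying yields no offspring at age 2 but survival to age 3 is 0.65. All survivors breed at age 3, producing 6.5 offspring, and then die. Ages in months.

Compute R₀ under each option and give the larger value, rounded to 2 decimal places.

breed at age 2: R₀ = 0.58 × (4.5 + 0.18 × 6.5) = 0.58 × 5.6700 = 3.2886
delay to age 3: R₀ = 0.58 × (0.65 × 6.5) = 0.58 × 4.2250 = 2.4505
Higher: breed at age 2 (3.2886).

3.29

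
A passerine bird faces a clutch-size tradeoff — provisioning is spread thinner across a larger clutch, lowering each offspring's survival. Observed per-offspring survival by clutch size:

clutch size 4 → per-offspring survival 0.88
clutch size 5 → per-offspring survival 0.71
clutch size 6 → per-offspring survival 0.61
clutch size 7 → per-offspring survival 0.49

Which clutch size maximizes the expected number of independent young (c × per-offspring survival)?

6

Expected independent young = c × s(c):
  c=4: 4 × 0.88 = 3.520
  c=5: 5 × 0.71 = 3.550
  c=6: 6 × 0.61 = 3.660
  c=7: 7 × 0.49 = 3.430
Maximum at c = 6 (3.660 independent young).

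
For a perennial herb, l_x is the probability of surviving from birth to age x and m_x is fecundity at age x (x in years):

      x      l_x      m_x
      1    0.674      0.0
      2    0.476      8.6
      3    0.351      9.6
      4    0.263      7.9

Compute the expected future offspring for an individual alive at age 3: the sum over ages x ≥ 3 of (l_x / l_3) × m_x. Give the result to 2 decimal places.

l_3 = 0.351. Conditional survival from age 3 to x is l_x / l_3.
  x=3: (0.351/0.351) × 9.6 = 9.6000
  x=4: (0.263/0.351) × 7.9 = 5.9194
Sum = 9.6000 + 5.9194 = 15.5194

15.52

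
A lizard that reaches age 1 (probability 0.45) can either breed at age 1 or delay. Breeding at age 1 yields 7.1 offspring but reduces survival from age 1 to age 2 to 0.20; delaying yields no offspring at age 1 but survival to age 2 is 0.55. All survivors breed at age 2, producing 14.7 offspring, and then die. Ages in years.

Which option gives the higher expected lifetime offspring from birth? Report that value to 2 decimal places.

4.52

breed at age 1: R₀ = 0.45 × (7.1 + 0.20 × 14.7) = 0.45 × 10.0400 = 4.5180
delay to age 2: R₀ = 0.45 × (0.55 × 14.7) = 0.45 × 8.0850 = 3.6383
Higher: breed at age 1 (4.5180).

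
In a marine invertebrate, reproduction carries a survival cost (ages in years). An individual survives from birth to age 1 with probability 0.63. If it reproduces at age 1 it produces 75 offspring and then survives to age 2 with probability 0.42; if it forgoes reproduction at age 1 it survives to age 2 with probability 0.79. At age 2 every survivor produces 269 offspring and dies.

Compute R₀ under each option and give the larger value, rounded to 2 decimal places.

133.88

breed at age 1: R₀ = 0.63 × (75 + 0.42 × 269) = 0.63 × 187.9800 = 118.4274
delay to age 2: R₀ = 0.63 × (0.79 × 269) = 0.63 × 212.5100 = 133.8813
Higher: delay to age 2 (133.8813).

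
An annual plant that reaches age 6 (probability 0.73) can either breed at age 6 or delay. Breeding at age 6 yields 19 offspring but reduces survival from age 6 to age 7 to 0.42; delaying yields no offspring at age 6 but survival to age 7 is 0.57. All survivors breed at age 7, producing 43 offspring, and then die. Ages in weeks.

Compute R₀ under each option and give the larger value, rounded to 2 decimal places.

27.05

breed at age 6: R₀ = 0.73 × (19 + 0.42 × 43) = 0.73 × 37.0600 = 27.0538
delay to age 7: R₀ = 0.73 × (0.57 × 43) = 0.73 × 24.5100 = 17.8923
Higher: breed at age 6 (27.0538).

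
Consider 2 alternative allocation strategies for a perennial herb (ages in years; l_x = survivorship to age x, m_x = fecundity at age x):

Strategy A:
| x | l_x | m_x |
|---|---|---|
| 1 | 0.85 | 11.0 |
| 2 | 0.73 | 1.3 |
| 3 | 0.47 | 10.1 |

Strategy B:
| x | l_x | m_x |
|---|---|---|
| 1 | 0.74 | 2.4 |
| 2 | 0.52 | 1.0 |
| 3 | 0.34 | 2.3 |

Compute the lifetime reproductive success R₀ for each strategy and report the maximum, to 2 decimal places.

15.05

Strategy A: R₀ = 0.85×11.0 + 0.73×1.3 + 0.47×10.1 = 15.0460
Strategy B: R₀ = 0.74×2.4 + 0.52×1.0 + 0.34×2.3 = 3.0780
Highest R₀: strategy A with 15.0460.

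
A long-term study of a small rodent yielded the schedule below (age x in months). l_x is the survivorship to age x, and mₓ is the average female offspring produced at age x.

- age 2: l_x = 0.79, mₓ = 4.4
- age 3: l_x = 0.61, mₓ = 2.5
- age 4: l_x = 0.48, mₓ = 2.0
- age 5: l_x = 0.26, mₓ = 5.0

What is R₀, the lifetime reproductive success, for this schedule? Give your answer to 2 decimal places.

7.26

R₀ = Σ l_x mₓ:
  age 2: 0.79 × 4.4 = 3.4760
  age 3: 0.61 × 2.5 = 1.5250
  age 4: 0.48 × 2.0 = 0.9600
  age 5: 0.26 × 5.0 = 1.3000
R₀ = 3.4760 + 1.5250 + 0.9600 + 1.3000 = 7.2610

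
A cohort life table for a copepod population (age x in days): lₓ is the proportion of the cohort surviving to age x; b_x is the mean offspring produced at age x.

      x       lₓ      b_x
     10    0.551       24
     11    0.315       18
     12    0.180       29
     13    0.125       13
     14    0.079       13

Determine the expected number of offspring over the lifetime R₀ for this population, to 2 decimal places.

R₀ = Σ lₓ b_x:
  age 10: 0.551 × 24 = 13.2240
  age 11: 0.315 × 18 = 5.6700
  age 12: 0.180 × 29 = 5.2200
  age 13: 0.125 × 13 = 1.6250
  age 14: 0.079 × 13 = 1.0270
R₀ = 13.2240 + 5.6700 + 5.2200 + 1.6250 + 1.0270 = 26.7660

26.77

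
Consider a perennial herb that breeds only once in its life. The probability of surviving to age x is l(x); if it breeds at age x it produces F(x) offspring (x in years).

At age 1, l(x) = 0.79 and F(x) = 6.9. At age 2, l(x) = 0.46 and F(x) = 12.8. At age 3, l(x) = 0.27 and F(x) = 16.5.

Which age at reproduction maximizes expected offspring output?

Expected offspring if breeding at age x = l(x) × F(x):
  age 1: 0.79 × 6.9 = 5.451
  age 2: 0.46 × 12.8 = 5.888
  age 3: 0.27 × 16.5 = 4.455
Maximum at age 2 (5.888).

2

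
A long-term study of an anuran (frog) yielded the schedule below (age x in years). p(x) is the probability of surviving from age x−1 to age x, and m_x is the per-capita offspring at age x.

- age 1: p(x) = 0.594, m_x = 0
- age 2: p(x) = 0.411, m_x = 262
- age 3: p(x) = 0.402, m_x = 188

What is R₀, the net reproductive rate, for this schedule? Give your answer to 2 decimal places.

Survivorship from birth: l_x = p_1·p_2·…·p_x.
  l_1 = 0.59400
  l_2 = 0.24413
  l_3 = 0.09814
R₀ = Σ l_x m_x:
  age 1: 0.59400 × 0 = 0.0000
  age 2: 0.24413 × 262 = 63.9621
  age 3: 0.09814 × 188 = 18.4503
R₀ = 0.0000 + 63.9621 + 18.4503 = 82.4124

82.41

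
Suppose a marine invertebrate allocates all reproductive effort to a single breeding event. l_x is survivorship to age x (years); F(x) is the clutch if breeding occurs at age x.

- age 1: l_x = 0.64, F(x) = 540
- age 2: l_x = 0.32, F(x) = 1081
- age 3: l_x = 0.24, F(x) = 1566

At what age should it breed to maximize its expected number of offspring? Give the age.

3

Expected offspring if breeding at age x = l_x × F(x):
  age 1: 0.64 × 540 = 345.600
  age 2: 0.32 × 1081 = 345.920
  age 3: 0.24 × 1566 = 375.840
Maximum at age 3 (375.840).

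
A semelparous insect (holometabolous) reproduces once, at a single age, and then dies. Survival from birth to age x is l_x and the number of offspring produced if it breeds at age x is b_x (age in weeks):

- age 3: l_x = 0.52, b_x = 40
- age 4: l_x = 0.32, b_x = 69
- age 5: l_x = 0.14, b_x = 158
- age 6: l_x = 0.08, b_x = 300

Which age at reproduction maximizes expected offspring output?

Expected offspring if breeding at age x = l_x × b_x:
  age 3: 0.52 × 40 = 20.800
  age 4: 0.32 × 69 = 22.080
  age 5: 0.14 × 158 = 22.120
  age 6: 0.08 × 300 = 24.000
Maximum at age 6 (24.000).

6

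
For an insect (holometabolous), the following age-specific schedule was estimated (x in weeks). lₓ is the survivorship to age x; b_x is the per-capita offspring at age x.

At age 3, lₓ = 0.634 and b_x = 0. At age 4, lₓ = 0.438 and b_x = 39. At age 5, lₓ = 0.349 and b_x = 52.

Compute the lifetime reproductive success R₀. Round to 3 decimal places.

R₀ = Σ lₓ b_x:
  age 3: 0.634 × 0 = 0.0000
  age 4: 0.438 × 39 = 17.0820
  age 5: 0.349 × 52 = 18.1480
R₀ = 0.0000 + 17.0820 + 18.1480 = 35.2300

35.230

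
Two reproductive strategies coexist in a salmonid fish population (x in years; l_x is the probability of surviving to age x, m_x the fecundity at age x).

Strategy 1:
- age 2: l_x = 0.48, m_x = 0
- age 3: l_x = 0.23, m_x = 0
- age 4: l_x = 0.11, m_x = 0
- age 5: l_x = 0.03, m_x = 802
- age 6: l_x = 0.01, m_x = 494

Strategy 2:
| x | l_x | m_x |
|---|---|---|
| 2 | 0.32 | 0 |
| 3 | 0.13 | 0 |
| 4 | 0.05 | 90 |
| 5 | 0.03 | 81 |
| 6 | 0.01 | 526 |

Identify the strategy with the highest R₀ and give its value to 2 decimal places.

Strategy 1: R₀ = 0.48×0 + 0.23×0 + 0.11×0 + 0.03×802 + 0.01×494 = 29.0000
Strategy 2: R₀ = 0.32×0 + 0.13×0 + 0.05×90 + 0.03×81 + 0.01×526 = 12.1900
Highest R₀: strategy 1 with 29.0000.

29.00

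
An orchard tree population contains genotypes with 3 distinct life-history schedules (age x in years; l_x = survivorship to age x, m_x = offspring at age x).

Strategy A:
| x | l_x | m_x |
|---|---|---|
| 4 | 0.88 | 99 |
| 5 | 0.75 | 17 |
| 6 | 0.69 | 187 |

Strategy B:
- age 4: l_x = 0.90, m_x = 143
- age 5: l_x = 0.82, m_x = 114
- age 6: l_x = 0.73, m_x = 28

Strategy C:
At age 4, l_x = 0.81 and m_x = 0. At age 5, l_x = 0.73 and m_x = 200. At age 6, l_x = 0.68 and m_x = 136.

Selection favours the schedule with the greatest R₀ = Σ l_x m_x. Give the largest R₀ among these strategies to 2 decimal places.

Strategy A: R₀ = 0.88×99 + 0.75×17 + 0.69×187 = 228.9000
Strategy B: R₀ = 0.90×143 + 0.82×114 + 0.73×28 = 242.6200
Strategy C: R₀ = 0.81×0 + 0.73×200 + 0.68×136 = 238.4800
Highest R₀: strategy B with 242.6200.

242.62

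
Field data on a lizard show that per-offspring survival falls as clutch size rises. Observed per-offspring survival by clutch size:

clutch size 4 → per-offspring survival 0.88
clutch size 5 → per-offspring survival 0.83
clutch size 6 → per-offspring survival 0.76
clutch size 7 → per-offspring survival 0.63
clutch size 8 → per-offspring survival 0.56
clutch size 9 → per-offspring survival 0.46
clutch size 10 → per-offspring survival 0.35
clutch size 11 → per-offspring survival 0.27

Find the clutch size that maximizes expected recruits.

Expected recruits = c × s(c):
  c=4: 4 × 0.88 = 3.520
  c=5: 5 × 0.83 = 4.150
  c=6: 6 × 0.76 = 4.560
  c=7: 7 × 0.63 = 4.410
  c=8: 8 × 0.56 = 4.480
  c=9: 9 × 0.46 = 4.140
  c=10: 10 × 0.35 = 3.500
  c=11: 11 × 0.27 = 2.970
Maximum at c = 6 (4.560 recruits).

6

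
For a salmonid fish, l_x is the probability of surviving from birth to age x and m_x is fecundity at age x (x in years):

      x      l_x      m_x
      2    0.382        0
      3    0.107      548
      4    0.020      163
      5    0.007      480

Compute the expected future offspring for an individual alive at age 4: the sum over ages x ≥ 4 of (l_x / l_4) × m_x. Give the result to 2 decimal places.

l_4 = 0.020. Conditional survival from age 4 to x is l_x / l_4.
  x=4: (0.020/0.020) × 163 = 163.0000
  x=5: (0.007/0.020) × 480 = 168.0000
Sum = 163.0000 + 168.0000 = 331.0000

331.00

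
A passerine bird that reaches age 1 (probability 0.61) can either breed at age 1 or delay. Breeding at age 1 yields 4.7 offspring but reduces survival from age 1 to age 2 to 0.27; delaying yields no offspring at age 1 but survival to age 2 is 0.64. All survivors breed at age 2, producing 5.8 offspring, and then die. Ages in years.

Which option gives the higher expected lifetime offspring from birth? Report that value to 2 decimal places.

breed at age 1: R₀ = 0.61 × (4.7 + 0.27 × 5.8) = 0.61 × 6.2660 = 3.8223
delay to age 2: R₀ = 0.61 × (0.64 × 5.8) = 0.61 × 3.7120 = 2.2643
Higher: breed at age 1 (3.8223).

3.82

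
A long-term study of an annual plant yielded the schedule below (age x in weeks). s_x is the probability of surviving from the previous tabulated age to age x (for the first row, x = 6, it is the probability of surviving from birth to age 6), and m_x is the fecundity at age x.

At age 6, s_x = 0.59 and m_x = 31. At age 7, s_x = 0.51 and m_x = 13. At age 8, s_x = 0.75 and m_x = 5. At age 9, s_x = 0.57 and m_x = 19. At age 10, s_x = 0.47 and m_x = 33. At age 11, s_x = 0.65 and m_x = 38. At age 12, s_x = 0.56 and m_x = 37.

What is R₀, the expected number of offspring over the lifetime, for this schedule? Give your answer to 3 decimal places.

30.077

Survivorship from birth: l_x = s_6·s_7·…·s_x.
  l_6 = 0.59000
  l_7 = 0.30090
  l_8 = 0.22568
  l_9 = 0.12863
  l_10 = 0.06046
  l_11 = 0.03930
  l_12 = 0.02201
R₀ = Σ l_x m_x:
  age 6: 0.59000 × 31 = 18.2900
  age 7: 0.30090 × 13 = 3.9117
  age 8: 0.22568 × 5 = 1.1284
  age 9: 0.12863 × 19 = 2.4440
  age 10: 0.06046 × 33 = 1.9952
  age 11: 0.03930 × 38 = 1.4934
  age 12: 0.02201 × 37 = 0.8144
R₀ = 18.2900 + 3.9117 + 1.1284 + 2.4440 + 1.9952 + 1.4934 + 0.8144 = 30.0770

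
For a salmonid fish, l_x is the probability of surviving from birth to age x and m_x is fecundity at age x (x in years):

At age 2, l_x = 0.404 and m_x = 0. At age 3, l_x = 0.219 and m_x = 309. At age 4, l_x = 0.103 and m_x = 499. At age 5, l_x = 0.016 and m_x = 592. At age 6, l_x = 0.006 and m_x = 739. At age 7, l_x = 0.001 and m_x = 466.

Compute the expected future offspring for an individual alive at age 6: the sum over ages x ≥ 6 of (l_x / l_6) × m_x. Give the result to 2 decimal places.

816.67

l_6 = 0.006. Conditional survival from age 6 to x is l_x / l_6.
  x=6: (0.006/0.006) × 739 = 739.0000
  x=7: (0.001/0.006) × 466 = 77.6667
Sum = 739.0000 + 77.6667 = 816.6667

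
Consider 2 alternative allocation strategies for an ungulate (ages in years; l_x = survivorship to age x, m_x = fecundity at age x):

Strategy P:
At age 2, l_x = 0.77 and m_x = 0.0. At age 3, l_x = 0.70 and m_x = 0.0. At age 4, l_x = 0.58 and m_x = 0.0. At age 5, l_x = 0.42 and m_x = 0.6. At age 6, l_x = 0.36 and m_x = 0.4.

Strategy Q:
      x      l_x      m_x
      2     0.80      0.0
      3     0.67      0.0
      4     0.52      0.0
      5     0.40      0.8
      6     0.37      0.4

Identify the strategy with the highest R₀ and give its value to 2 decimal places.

Strategy P: R₀ = 0.77×0.0 + 0.70×0.0 + 0.58×0.0 + 0.42×0.6 + 0.36×0.4 = 0.3960
Strategy Q: R₀ = 0.80×0.0 + 0.67×0.0 + 0.52×0.0 + 0.40×0.8 + 0.37×0.4 = 0.4680
Highest R₀: strategy Q with 0.4680.

0.47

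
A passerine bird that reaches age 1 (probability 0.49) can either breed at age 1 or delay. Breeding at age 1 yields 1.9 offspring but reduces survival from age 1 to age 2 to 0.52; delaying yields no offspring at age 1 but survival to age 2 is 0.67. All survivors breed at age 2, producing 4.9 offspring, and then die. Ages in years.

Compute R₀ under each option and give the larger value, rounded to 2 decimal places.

2.18

breed at age 1: R₀ = 0.49 × (1.9 + 0.52 × 4.9) = 0.49 × 4.4480 = 2.1795
delay to age 2: R₀ = 0.49 × (0.67 × 4.9) = 0.49 × 3.2830 = 1.6087
Higher: breed at age 1 (2.1795).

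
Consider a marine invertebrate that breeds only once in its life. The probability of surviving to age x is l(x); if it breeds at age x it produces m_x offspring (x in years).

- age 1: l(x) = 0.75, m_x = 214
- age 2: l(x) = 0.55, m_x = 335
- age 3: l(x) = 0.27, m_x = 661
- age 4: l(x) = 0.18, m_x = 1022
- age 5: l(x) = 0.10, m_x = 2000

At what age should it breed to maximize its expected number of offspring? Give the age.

Expected offspring if breeding at age x = l(x) × m_x:
  age 1: 0.75 × 214 = 160.500
  age 2: 0.55 × 335 = 184.250
  age 3: 0.27 × 661 = 178.470
  age 4: 0.18 × 1022 = 183.960
  age 5: 0.10 × 2000 = 200.000
Maximum at age 5 (200.000).

5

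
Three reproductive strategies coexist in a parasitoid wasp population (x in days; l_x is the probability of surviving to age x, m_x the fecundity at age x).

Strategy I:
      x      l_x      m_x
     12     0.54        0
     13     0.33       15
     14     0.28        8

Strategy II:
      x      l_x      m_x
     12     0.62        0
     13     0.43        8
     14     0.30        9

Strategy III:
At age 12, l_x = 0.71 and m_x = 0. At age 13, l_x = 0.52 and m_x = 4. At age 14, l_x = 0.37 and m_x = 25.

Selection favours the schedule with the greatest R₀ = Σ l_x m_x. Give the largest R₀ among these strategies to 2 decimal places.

Strategy I: R₀ = 0.54×0 + 0.33×15 + 0.28×8 = 7.1900
Strategy II: R₀ = 0.62×0 + 0.43×8 + 0.30×9 = 6.1400
Strategy III: R₀ = 0.71×0 + 0.52×4 + 0.37×25 = 11.3300
Highest R₀: strategy III with 11.3300.

11.33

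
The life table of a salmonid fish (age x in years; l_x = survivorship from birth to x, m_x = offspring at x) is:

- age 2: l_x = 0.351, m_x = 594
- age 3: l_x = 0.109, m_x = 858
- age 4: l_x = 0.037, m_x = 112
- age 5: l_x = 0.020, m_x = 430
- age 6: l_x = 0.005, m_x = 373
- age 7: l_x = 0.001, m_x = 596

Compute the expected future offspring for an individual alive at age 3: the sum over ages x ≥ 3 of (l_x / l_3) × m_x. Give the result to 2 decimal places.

l_3 = 0.109. Conditional survival from age 3 to x is l_x / l_3.
  x=3: (0.109/0.109) × 858 = 858.0000
  x=4: (0.037/0.109) × 112 = 38.0183
  x=5: (0.020/0.109) × 430 = 78.8991
  x=6: (0.005/0.109) × 373 = 17.1101
  x=7: (0.001/0.109) × 596 = 5.4679
Sum = 858.0000 + 38.0183 + 78.8991 + 17.1101 + 5.4679 = 997.4954

997.50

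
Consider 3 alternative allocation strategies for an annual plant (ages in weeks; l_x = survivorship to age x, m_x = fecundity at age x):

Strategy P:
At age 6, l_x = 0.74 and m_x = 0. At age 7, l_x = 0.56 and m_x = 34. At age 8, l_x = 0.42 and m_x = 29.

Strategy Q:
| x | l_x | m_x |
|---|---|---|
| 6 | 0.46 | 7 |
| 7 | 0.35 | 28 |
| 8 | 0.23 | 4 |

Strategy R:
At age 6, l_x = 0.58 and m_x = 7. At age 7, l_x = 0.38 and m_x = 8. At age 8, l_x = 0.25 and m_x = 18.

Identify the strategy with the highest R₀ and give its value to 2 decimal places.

Strategy P: R₀ = 0.74×0 + 0.56×34 + 0.42×29 = 31.2200
Strategy Q: R₀ = 0.46×7 + 0.35×28 + 0.23×4 = 13.9400
Strategy R: R₀ = 0.58×7 + 0.38×8 + 0.25×18 = 11.6000
Highest R₀: strategy P with 31.2200.

31.22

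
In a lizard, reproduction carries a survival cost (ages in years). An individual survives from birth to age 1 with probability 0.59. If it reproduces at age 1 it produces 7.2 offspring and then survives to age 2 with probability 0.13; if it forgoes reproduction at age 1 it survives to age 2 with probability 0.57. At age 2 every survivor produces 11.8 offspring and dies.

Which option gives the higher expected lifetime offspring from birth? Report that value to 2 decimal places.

5.15

breed at age 1: R₀ = 0.59 × (7.2 + 0.13 × 11.8) = 0.59 × 8.7340 = 5.1531
delay to age 2: R₀ = 0.59 × (0.57 × 11.8) = 0.59 × 6.7260 = 3.9683
Higher: breed at age 1 (5.1531).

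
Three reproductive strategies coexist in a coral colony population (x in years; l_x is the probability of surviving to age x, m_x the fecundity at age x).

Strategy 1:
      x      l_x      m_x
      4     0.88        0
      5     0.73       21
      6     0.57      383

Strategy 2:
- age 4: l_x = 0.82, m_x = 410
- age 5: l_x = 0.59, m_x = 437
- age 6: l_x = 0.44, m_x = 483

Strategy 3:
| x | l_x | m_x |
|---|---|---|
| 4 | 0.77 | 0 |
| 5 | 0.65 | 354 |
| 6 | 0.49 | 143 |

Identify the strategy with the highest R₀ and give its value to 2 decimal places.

Strategy 1: R₀ = 0.88×0 + 0.73×21 + 0.57×383 = 233.6400
Strategy 2: R₀ = 0.82×410 + 0.59×437 + 0.44×483 = 806.5500
Strategy 3: R₀ = 0.77×0 + 0.65×354 + 0.49×143 = 300.1700
Highest R₀: strategy 2 with 806.5500.

806.55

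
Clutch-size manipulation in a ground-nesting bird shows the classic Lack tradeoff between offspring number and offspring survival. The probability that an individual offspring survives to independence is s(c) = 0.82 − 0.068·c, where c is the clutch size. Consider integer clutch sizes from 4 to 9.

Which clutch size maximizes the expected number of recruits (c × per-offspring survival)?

Expected recruits = c × s(c):
  c=4: 4 × 0.548 = 2.192
  c=5: 5 × 0.480 = 2.400
  c=6: 6 × 0.412 = 2.472
  c=7: 7 × 0.344 = 2.408
  c=8: 8 × 0.276 = 2.208
  c=9: 9 × 0.208 = 1.872
Maximum at c = 6 (2.472 recruits).

6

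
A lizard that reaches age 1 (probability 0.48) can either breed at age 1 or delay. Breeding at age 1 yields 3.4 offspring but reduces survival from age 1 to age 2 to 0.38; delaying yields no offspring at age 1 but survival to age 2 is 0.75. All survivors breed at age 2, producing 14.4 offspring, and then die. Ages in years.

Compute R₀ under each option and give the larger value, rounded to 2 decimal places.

breed at age 1: R₀ = 0.48 × (3.4 + 0.38 × 14.4) = 0.48 × 8.8720 = 4.2586
delay to age 2: R₀ = 0.48 × (0.75 × 14.4) = 0.48 × 10.8000 = 5.1840
Higher: delay to age 2 (5.1840).

5.18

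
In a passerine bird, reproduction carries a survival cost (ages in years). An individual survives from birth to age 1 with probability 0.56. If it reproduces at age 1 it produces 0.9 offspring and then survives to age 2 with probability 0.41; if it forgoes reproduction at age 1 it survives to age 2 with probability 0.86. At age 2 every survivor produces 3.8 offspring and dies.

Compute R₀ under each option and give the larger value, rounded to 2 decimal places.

breed at age 1: R₀ = 0.56 × (0.9 + 0.41 × 3.8) = 0.56 × 2.4580 = 1.3765
delay to age 2: R₀ = 0.56 × (0.86 × 3.8) = 0.56 × 3.2680 = 1.8301
Higher: delay to age 2 (1.8301).

1.83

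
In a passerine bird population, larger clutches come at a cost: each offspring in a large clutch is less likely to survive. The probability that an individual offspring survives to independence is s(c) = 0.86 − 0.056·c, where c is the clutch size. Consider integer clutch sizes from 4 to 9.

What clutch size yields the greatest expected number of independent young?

8

Expected independent young = c × s(c):
  c=4: 4 × 0.636 = 2.544
  c=5: 5 × 0.580 = 2.900
  c=6: 6 × 0.524 = 3.144
  c=7: 7 × 0.468 = 3.276
  c=8: 8 × 0.412 = 3.296
  c=9: 9 × 0.356 = 3.204
Maximum at c = 8 (3.296 independent young).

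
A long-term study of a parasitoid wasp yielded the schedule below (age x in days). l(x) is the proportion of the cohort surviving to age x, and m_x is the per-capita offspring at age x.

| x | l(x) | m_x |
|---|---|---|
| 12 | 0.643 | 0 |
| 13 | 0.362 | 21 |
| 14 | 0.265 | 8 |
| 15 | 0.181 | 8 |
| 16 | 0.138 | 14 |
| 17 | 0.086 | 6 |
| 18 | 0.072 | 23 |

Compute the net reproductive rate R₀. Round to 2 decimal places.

R₀ = Σ l(x) m_x:
  age 12: 0.643 × 0 = 0.0000
  age 13: 0.362 × 21 = 7.6020
  age 14: 0.265 × 8 = 2.1200
  age 15: 0.181 × 8 = 1.4480
  age 16: 0.138 × 14 = 1.9320
  age 17: 0.086 × 6 = 0.5160
  age 18: 0.072 × 23 = 1.6560
R₀ = 0.0000 + 7.6020 + 2.1200 + 1.4480 + 1.9320 + 0.5160 + 1.6560 = 15.2740

15.27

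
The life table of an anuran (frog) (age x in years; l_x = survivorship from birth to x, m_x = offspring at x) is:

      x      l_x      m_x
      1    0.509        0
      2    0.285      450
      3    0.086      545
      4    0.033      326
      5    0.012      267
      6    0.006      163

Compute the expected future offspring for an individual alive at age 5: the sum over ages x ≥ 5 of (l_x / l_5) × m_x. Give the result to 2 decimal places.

l_5 = 0.012. Conditional survival from age 5 to x is l_x / l_5.
  x=5: (0.012/0.012) × 267 = 267.0000
  x=6: (0.006/0.012) × 163 = 81.5000
Sum = 267.0000 + 81.5000 = 348.5000

348.50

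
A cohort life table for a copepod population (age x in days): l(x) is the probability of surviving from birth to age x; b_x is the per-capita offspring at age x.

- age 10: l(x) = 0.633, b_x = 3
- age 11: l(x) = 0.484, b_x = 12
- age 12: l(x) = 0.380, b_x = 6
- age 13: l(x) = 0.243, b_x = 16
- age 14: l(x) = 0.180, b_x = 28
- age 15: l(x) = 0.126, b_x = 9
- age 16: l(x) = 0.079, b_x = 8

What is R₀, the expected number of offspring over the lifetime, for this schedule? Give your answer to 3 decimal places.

20.681

R₀ = Σ l(x) b_x:
  age 10: 0.633 × 3 = 1.8990
  age 11: 0.484 × 12 = 5.8080
  age 12: 0.380 × 6 = 2.2800
  age 13: 0.243 × 16 = 3.8880
  age 14: 0.180 × 28 = 5.0400
  age 15: 0.126 × 9 = 1.1340
  age 16: 0.079 × 8 = 0.6320
R₀ = 1.8990 + 5.8080 + 2.2800 + 3.8880 + 5.0400 + 1.1340 + 0.6320 = 20.6810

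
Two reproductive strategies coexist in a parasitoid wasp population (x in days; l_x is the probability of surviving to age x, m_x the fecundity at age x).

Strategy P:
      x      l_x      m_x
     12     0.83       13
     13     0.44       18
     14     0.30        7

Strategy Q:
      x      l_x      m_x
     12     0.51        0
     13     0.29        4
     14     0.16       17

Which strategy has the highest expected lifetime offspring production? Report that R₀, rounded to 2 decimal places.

20.81

Strategy P: R₀ = 0.83×13 + 0.44×18 + 0.30×7 = 20.8100
Strategy Q: R₀ = 0.51×0 + 0.29×4 + 0.16×17 = 3.8800
Highest R₀: strategy P with 20.8100.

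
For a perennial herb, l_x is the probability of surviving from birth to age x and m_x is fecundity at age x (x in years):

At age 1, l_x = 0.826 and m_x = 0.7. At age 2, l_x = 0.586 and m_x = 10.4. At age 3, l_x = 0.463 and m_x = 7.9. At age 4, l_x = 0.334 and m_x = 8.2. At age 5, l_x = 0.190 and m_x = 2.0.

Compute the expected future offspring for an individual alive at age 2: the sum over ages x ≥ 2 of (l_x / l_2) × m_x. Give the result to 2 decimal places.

21.96

l_2 = 0.586. Conditional survival from age 2 to x is l_x / l_2.
  x=2: (0.586/0.586) × 10.4 = 10.4000
  x=3: (0.463/0.586) × 7.9 = 6.2418
  x=4: (0.334/0.586) × 8.2 = 4.6737
  x=5: (0.190/0.586) × 2.0 = 0.6485
Sum = 10.4000 + 6.2418 + 4.6737 + 0.6485 = 21.9640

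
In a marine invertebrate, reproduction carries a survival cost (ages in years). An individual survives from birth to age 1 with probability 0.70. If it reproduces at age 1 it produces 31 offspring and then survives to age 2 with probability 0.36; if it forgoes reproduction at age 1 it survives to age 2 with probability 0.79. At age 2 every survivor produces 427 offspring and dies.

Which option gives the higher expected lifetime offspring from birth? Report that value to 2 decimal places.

236.13

breed at age 1: R₀ = 0.70 × (31 + 0.36 × 427) = 0.70 × 184.7200 = 129.3040
delay to age 2: R₀ = 0.70 × (0.79 × 427) = 0.70 × 337.3300 = 236.1310
Higher: delay to age 2 (236.1310).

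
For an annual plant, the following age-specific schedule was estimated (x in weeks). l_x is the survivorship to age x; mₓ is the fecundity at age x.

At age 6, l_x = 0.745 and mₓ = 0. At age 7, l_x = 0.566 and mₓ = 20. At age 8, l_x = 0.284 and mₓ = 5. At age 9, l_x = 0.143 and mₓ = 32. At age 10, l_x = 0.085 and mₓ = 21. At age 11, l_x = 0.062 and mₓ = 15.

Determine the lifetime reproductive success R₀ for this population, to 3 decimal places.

20.031

R₀ = Σ l_x mₓ:
  age 6: 0.745 × 0 = 0.0000
  age 7: 0.566 × 20 = 11.3200
  age 8: 0.284 × 5 = 1.4200
  age 9: 0.143 × 32 = 4.5760
  age 10: 0.085 × 21 = 1.7850
  age 11: 0.062 × 15 = 0.9300
R₀ = 0.0000 + 11.3200 + 1.4200 + 4.5760 + 1.7850 + 0.9300 = 20.0310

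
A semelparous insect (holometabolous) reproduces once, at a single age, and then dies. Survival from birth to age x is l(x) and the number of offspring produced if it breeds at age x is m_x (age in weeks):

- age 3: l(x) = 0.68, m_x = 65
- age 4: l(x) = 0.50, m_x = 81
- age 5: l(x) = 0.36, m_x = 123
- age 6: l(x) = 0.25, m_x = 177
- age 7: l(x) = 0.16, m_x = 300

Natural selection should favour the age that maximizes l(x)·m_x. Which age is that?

7

Expected offspring if breeding at age x = l(x) × m_x:
  age 3: 0.68 × 65 = 44.200
  age 4: 0.50 × 81 = 40.500
  age 5: 0.36 × 123 = 44.280
  age 6: 0.25 × 177 = 44.250
  age 7: 0.16 × 300 = 48.000
Maximum at age 7 (48.000).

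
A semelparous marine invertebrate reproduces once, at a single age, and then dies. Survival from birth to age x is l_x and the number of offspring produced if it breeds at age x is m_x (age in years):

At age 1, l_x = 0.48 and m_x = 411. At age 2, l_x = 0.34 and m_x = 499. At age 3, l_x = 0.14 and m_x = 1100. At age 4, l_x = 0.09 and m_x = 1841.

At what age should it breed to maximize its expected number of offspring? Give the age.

Expected offspring if breeding at age x = l_x × m_x:
  age 1: 0.48 × 411 = 197.280
  age 2: 0.34 × 499 = 169.660
  age 3: 0.14 × 1100 = 154.000
  age 4: 0.09 × 1841 = 165.690
Maximum at age 1 (197.280).

1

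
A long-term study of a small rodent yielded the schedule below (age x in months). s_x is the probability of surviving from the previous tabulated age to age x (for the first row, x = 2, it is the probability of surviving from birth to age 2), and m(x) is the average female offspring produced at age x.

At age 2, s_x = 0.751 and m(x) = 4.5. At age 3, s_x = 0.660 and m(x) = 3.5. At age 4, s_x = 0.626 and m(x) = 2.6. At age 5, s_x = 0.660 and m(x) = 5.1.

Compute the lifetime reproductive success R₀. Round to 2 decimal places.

6.97

Survivorship from birth: l_x = s_2·s_3·…·s_x.
  l_2 = 0.75100
  l_3 = 0.49566
  l_4 = 0.31028
  l_5 = 0.20479
R₀ = Σ l_x m(x):
  age 2: 0.75100 × 4.5 = 3.3795
  age 3: 0.49566 × 3.5 = 1.7348
  age 4: 0.31028 × 2.6 = 0.8067
  age 5: 0.20479 × 5.1 = 1.0444
R₀ = 3.3795 + 1.7348 + 0.8067 + 1.0444 = 6.9655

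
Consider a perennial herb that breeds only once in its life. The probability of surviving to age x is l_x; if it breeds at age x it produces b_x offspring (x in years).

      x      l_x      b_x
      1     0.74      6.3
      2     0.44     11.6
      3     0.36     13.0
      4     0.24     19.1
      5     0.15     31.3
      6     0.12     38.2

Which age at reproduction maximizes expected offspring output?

Expected offspring if breeding at age x = l_x × b_x:
  age 1: 0.74 × 6.3 = 4.662
  age 2: 0.44 × 11.6 = 5.104
  age 3: 0.36 × 13.0 = 4.680
  age 4: 0.24 × 19.1 = 4.584
  age 5: 0.15 × 31.3 = 4.695
  age 6: 0.12 × 38.2 = 4.584
Maximum at age 2 (5.104).

2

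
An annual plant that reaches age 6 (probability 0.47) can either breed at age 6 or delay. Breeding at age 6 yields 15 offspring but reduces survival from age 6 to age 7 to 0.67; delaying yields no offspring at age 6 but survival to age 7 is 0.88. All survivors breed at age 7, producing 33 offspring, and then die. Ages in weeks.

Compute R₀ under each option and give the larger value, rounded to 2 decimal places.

17.44

breed at age 6: R₀ = 0.47 × (15 + 0.67 × 33) = 0.47 × 37.1100 = 17.4417
delay to age 7: R₀ = 0.47 × (0.88 × 33) = 0.47 × 29.0400 = 13.6488
Higher: breed at age 6 (17.4417).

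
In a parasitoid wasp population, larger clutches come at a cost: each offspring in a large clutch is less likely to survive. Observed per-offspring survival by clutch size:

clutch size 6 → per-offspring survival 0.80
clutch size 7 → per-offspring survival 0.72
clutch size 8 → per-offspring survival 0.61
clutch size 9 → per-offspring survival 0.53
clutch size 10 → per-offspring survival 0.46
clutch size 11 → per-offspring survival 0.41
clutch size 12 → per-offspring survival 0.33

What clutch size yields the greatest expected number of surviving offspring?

Expected surviving offspring = c × s(c):
  c=6: 6 × 0.80 = 4.800
  c=7: 7 × 0.72 = 5.040
  c=8: 8 × 0.61 = 4.880
  c=9: 9 × 0.53 = 4.770
  c=10: 10 × 0.46 = 4.600
  c=11: 11 × 0.41 = 4.510
  c=12: 12 × 0.33 = 3.960
Maximum at c = 7 (5.040 surviving offspring).

7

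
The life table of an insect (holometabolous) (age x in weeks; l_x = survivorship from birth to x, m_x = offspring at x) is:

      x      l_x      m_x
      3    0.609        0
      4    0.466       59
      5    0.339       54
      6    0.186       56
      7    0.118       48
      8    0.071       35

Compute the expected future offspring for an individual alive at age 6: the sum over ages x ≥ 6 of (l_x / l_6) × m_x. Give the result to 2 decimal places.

l_6 = 0.186. Conditional survival from age 6 to x is l_x / l_6.
  x=6: (0.186/0.186) × 56 = 56.0000
  x=7: (0.118/0.186) × 48 = 30.4516
  x=8: (0.071/0.186) × 35 = 13.3602
Sum = 56.0000 + 30.4516 + 13.3602 = 99.8118

99.81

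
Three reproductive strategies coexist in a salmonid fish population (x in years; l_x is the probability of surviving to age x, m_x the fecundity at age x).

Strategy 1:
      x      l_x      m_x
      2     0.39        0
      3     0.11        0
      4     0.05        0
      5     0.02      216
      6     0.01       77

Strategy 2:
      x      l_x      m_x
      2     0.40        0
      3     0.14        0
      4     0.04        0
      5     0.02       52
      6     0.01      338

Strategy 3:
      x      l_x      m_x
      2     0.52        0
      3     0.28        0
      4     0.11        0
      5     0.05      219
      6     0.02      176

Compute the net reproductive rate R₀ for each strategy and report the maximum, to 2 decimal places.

Strategy 1: R₀ = 0.39×0 + 0.11×0 + 0.05×0 + 0.02×216 + 0.01×77 = 5.0900
Strategy 2: R₀ = 0.40×0 + 0.14×0 + 0.04×0 + 0.02×52 + 0.01×338 = 4.4200
Strategy 3: R₀ = 0.52×0 + 0.28×0 + 0.11×0 + 0.05×219 + 0.02×176 = 14.4700
Highest R₀: strategy 3 with 14.4700.

14.47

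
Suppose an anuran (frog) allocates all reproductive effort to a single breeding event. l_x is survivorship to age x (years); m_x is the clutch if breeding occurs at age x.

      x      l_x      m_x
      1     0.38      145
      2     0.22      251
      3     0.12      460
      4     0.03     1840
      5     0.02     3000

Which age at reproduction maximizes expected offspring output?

Expected offspring if breeding at age x = l_x × m_x:
  age 1: 0.38 × 145 = 55.100
  age 2: 0.22 × 251 = 55.220
  age 3: 0.12 × 460 = 55.200
  age 4: 0.03 × 1840 = 55.200
  age 5: 0.02 × 3000 = 60.000
Maximum at age 5 (60.000).

5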